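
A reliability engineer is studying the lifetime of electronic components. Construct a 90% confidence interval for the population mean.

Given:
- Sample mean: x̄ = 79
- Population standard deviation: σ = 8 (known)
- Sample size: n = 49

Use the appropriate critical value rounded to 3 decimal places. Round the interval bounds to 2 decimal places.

The population standard deviation σ is known, so use a z-interval (standard normal critical value).

For 90% confidence, z* = 1.645 (from standard normal table)

Standard error: SE = σ/√n = 8/√49 = 1.142857

Margin of error: E = z* × SE = 1.645 × 1.142857 = 1.8800

Z-interval: x̄ ± E = 79 ± 1.8800 = (77.1200, 80.8800)

Rounded to 2 decimal places:

(77.12, 80.88)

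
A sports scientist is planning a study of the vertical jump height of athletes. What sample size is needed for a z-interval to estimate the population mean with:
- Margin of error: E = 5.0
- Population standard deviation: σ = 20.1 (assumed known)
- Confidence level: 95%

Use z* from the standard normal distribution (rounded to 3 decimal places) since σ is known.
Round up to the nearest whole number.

Using z* since population σ is known (z-interval formula).

For 95% confidence, z* = 1.96 (from standard normal table)

Sample size formula for z-interval: n = (z*σ/E)²

n = (1.96 × 20.1 / 5.0)²
  = (7.879200)²
  = 62.0818

Round up to the nearest whole number: n = 63

63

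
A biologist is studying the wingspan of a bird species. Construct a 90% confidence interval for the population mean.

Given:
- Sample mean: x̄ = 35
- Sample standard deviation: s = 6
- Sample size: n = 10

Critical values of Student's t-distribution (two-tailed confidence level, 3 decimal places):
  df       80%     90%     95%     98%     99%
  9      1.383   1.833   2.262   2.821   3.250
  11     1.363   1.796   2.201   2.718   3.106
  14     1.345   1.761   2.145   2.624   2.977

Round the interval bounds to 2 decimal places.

The population standard deviation σ is unknown (only the sample standard deviation s is given), so use a t-interval with df = n - 1 = 10 - 1 = 9.

For 90% confidence with df = 9, t* = 1.833 (from t-table)

Standard error: SE = s/√n = 6/√10 = 1.897367

Margin of error: E = t* × SE = 1.833 × 1.897367 = 3.4779

T-interval: x̄ ± E = 35 ± 3.4779 = (31.5221, 38.4779)

Rounded to 2 decimal places:

(31.52, 38.48)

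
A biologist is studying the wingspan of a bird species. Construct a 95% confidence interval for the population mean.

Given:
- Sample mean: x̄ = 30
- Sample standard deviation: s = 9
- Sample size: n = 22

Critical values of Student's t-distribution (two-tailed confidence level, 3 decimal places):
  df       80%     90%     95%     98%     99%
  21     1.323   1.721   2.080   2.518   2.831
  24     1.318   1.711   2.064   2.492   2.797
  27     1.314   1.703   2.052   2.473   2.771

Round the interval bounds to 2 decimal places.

The population standard deviation σ is unknown (only the sample standard deviation s is given), so use a t-interval with df = n - 1 = 22 - 1 = 21.

For 95% confidence with df = 21, t* = 2.080 (from t-table)

Standard error: SE = s/√n = 9/√22 = 1.918806

Margin of error: E = t* × SE = 2.080 × 1.918806 = 3.9911

T-interval: x̄ ± E = 30 ± 3.9911 = (26.0089, 33.9911)

Rounded to 2 decimal places:

(26.01, 33.99)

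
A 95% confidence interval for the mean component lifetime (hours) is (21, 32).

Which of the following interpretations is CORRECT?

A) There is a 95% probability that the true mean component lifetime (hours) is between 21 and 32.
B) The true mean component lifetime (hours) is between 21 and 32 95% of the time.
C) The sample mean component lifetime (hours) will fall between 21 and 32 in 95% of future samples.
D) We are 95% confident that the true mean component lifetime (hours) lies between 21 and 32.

A confidence interval represents our confidence in the procedure, not a probability statement about the parameter.

Key concept: If we repeated this sampling process many times and computed a 95% CI each time, about 95% of those intervals would contain the true population parameter.

For this specific interval (21, 32):
- Midpoint (point estimate): 26.5
- Margin of error: 5.5

The correct interpretation is the one stating confidence that the true parameter lies in the interval — option D.

D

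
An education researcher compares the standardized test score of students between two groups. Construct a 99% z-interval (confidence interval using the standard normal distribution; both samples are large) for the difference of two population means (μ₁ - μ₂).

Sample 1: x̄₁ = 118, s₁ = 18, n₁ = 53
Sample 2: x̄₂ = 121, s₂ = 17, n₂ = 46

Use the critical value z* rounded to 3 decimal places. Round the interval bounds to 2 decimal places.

Both samples are large (n₁ = 53 ≥ 30, n₂ = 46 ≥ 30), so a z-interval for the difference of means applies.

Point estimate: x̄₁ - x̄₂ = 118 - 121 = -3

Standard error: SE = √(s₁²/n₁ + s₂²/n₂)
= √(18²/53 + 17²/46)
= √(6.113208 + 6.282609)
= 3.520769

For 99% confidence, z* = 2.576 (from standard normal table)
Margin of error: E = z* × SE = 2.576 × 3.520769 = 9.0695

Z-interval: (x̄₁ - x̄₂) ± E = -3 ± 9.0695 = (-12.0695, 6.0695)

Rounded to 2 decimal places:

(-12.07, 6.07)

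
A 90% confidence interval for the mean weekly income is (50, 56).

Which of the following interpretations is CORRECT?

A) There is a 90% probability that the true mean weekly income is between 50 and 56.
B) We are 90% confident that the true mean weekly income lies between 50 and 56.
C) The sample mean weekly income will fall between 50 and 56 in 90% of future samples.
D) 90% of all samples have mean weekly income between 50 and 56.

A confidence interval represents our confidence in the procedure, not a probability statement about the parameter.

Key concept: If we repeated this sampling process many times and computed a 90% CI each time, about 90% of those intervals would contain the true population parameter.

For this specific interval (50, 56):
- Midpoint (point estimate): 53
- Margin of error: 3

The correct interpretation is the one stating confidence that the true parameter lies in the interval — option B.

B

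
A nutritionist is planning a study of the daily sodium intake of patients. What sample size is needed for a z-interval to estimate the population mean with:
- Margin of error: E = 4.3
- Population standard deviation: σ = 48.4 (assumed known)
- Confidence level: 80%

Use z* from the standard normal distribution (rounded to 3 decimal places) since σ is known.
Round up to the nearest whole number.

Using z* since population σ is known (z-interval formula).

For 80% confidence, z* = 1.282 (from standard normal table)

Sample size formula for z-interval: n = (z*σ/E)²

n = (1.282 × 48.4 / 4.3)²
  = (14.429953)²
  = 208.2236

Round up to the nearest whole number: n = 209

209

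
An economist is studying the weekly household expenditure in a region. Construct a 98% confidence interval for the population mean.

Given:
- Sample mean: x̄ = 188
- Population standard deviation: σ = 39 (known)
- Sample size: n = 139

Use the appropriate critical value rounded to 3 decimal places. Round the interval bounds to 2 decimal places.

The population standard deviation σ is known, so use a z-interval (standard normal critical value).

For 98% confidence, z* = 2.326 (from standard normal table)

Standard error: SE = σ/√n = 39/√139 = 3.307937

Margin of error: E = z* × SE = 2.326 × 3.307937 = 7.6943

Z-interval: x̄ ± E = 188 ± 7.6943 = (180.3057, 195.6943)

Rounded to 2 decimal places:

(180.31, 195.69)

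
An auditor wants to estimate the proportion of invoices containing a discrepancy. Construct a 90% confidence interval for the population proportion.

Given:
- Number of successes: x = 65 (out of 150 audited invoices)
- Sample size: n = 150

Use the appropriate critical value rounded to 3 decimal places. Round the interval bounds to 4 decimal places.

Sample proportion: p̂ = 65/150 = 0.433333

Check conditions for normal approximation:
  np̂ = 65 ≥ 10 ✓
  n(1-p̂) = 85 ≥ 10 ✓

The sample is large enough, so use a z-interval (normal approximation) for the proportion.

For 90% confidence, z* = 1.645 (from standard normal table)

Standard error: SE = √(p̂(1-p̂)/n) = √(0.433333×0.566667/150) = 0.04046031

Margin of error: E = z* × SE = 1.645 × 0.04046031 = 0.066557

Z-interval: p̂ ± E = 0.433333 ± 0.066557 = (0.366776, 0.499891)

Rounded to 4 decimal places:

(0.3668, 0.4999)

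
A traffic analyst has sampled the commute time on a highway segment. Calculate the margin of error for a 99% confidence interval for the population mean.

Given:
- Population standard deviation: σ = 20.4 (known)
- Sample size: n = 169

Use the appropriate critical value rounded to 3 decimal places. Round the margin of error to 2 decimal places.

The population standard deviation σ is known, so use the z-interval margin of error formula.

For 99% confidence, z* = 2.576 (from standard normal table)

Margin of error formula for z-interval: E = z* × σ/√n

E = 2.576 × 20.4/√169
  = 2.576 × 1.569231
  = 4.0423

Rounded to 2 decimal places:

4.04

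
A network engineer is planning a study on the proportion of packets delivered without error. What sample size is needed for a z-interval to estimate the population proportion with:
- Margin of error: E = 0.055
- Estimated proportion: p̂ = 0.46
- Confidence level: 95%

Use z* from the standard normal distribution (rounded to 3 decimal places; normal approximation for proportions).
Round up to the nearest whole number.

Using z* for proportion z-interval (normal approximation).

For 95% confidence, z* = 1.96 (from standard normal table)

Sample size formula for proportion z-interval: n = z*²p̂(1-p̂)/E²

n = 1.96² × 0.46 × 0.54 / 0.055²
  = 3.8416 × 0.2484 / 0.003025
  = 315.4557

Round up to the nearest whole number: n = 316

316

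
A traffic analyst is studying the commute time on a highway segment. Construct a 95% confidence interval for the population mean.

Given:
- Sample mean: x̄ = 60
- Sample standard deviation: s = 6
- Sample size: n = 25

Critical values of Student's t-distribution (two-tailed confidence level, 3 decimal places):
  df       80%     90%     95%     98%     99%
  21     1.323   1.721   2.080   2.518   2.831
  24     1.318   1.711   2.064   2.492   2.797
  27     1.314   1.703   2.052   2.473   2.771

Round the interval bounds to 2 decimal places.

The population standard deviation σ is unknown (only the sample standard deviation s is given), so use a t-interval with df = n - 1 = 25 - 1 = 24.

For 95% confidence with df = 24, t* = 2.064 (from t-table)

Standard error: SE = s/√n = 6/√25 = 1.200000

Margin of error: E = t* × SE = 2.064 × 1.200000 = 2.4768

T-interval: x̄ ± E = 60 ± 2.4768 = (57.5232, 62.4768)

Rounded to 2 decimal places:

(57.52, 62.48)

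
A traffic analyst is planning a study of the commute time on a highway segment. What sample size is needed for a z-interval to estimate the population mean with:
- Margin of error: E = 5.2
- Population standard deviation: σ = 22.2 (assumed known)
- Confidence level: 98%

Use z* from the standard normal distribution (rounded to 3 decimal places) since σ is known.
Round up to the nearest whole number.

Using z* since population σ is known (z-interval formula).

For 98% confidence, z* = 2.326 (from standard normal table)

Sample size formula for z-interval: n = (z*σ/E)²

n = (2.326 × 22.2 / 5.2)²
  = (9.930231)²
  = 98.6095

Round up to the nearest whole number: n = 99

99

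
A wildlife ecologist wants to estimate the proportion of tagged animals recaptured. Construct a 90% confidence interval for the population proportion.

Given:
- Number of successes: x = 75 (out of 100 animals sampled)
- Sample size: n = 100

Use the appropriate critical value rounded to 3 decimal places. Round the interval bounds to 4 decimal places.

Sample proportion: p̂ = 75/100 = 0.750000

Check conditions for normal approximation:
  np̂ = 75 ≥ 10 ✓
  n(1-p̂) = 25 ≥ 10 ✓

The sample is large enough, so use a z-interval (normal approximation) for the proportion.

For 90% confidence, z* = 1.645 (from standard normal table)

Standard error: SE = √(p̂(1-p̂)/n) = √(0.750000×0.250000/100) = 0.04330127

Margin of error: E = z* × SE = 1.645 × 0.04330127 = 0.071231

Z-interval: p̂ ± E = 0.750000 ± 0.071231 = (0.678769, 0.821231)

Rounded to 4 decimal places:

(0.6788, 0.8212)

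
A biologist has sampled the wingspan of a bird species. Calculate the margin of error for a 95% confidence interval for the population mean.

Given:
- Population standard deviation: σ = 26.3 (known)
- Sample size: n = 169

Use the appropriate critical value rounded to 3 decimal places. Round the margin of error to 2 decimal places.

The population standard deviation σ is known, so use the z-interval margin of error formula.

For 95% confidence, z* = 1.96 (from standard normal table)

Margin of error formula for z-interval: E = z* × σ/√n

E = 1.96 × 26.3/√169
  = 1.96 × 2.023077
  = 3.9652

Rounded to 2 decimal places:

3.97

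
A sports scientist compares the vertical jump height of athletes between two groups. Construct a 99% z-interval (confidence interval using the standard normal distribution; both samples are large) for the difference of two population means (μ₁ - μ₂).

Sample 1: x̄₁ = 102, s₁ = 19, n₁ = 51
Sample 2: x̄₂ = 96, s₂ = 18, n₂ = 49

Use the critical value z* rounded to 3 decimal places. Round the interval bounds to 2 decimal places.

Both samples are large (n₁ = 51 ≥ 30, n₂ = 49 ≥ 30), so a z-interval for the difference of means applies.

Point estimate: x̄₁ - x̄₂ = 102 - 96 = 6

Standard error: SE = √(s₁²/n₁ + s₂²/n₂)
= √(19²/51 + 18²/49)
= √(7.078431 + 6.612245)
= 3.700091

For 99% confidence, z* = 2.576 (from standard normal table)
Margin of error: E = z* × SE = 2.576 × 3.700091 = 9.5314

Z-interval: (x̄₁ - x̄₂) ± E = 6 ± 9.5314 = (-3.5314, 15.5314)

Rounded to 2 decimal places:

(-3.53, 15.53)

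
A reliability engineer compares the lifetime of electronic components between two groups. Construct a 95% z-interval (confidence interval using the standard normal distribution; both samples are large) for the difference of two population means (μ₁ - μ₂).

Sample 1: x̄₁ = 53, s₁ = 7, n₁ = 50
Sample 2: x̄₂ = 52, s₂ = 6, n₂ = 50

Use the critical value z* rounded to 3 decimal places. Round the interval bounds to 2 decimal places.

Both samples are large (n₁ = 50 ≥ 30, n₂ = 50 ≥ 30), so a z-interval for the difference of means applies.

Point estimate: x̄₁ - x̄₂ = 53 - 52 = 1

Standard error: SE = √(s₁²/n₁ + s₂²/n₂)
= √(7²/50 + 6²/50)
= √(0.980000 + 0.720000)
= 1.303840

For 95% confidence, z* = 1.96 (from standard normal table)
Margin of error: E = z* × SE = 1.96 × 1.303840 = 2.5555

Z-interval: (x̄₁ - x̄₂) ± E = 1 ± 2.5555 = (-1.5555, 3.5555)

Rounded to 2 decimal places:

(-1.56, 3.56)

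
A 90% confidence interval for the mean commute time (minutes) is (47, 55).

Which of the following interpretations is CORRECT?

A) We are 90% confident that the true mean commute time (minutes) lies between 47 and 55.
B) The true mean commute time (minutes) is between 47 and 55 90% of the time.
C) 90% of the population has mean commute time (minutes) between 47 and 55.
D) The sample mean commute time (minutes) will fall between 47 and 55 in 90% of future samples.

A confidence interval represents our confidence in the procedure, not a probability statement about the parameter.

Key concept: If we repeated this sampling process many times and computed a 90% CI each time, about 90% of those intervals would contain the true population parameter.

For this specific interval (47, 55):
- Midpoint (point estimate): 51
- Margin of error: 4

The correct interpretation is the one stating confidence that the true parameter lies in the interval — option A.

A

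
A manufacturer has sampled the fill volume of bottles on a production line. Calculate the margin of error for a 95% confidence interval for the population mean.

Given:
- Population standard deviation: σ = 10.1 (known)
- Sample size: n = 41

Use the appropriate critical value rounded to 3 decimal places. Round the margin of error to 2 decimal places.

The population standard deviation σ is known, so use the z-interval margin of error formula.

For 95% confidence, z* = 1.96 (from standard normal table)

Margin of error formula for z-interval: E = z* × σ/√n

E = 1.96 × 10.1/√41
  = 1.96 × 1.577355
  = 3.0916

Rounded to 2 decimal places:

3.09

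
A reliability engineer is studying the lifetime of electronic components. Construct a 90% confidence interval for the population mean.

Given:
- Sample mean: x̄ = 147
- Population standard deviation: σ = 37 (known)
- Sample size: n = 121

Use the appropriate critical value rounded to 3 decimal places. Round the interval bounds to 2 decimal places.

The population standard deviation σ is known, so use a z-interval (standard normal critical value).

For 90% confidence, z* = 1.645 (from standard normal table)

Standard error: SE = σ/√n = 37/√121 = 3.363636

Margin of error: E = z* × SE = 1.645 × 3.363636 = 5.5332

Z-interval: x̄ ± E = 147 ± 5.5332 = (141.4668, 152.5332)

Rounded to 2 decimal places:

(141.47, 152.53)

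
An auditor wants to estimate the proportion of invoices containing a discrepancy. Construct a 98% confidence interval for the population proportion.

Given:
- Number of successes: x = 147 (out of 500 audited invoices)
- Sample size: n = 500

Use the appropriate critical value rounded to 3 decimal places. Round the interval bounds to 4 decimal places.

Sample proportion: p̂ = 147/500 = 0.294000

Check conditions for normal approximation:
  np̂ = 147 ≥ 10 ✓
  n(1-p̂) = 353 ≥ 10 ✓

The sample is large enough, so use a z-interval (normal approximation) for the proportion.

For 98% confidence, z* = 2.326 (from standard normal table)

Standard error: SE = √(p̂(1-p̂)/n) = √(0.294000×0.706000/500) = 0.02037469

Margin of error: E = z* × SE = 2.326 × 0.02037469 = 0.047392

Z-interval: p̂ ± E = 0.294000 ± 0.047392 = (0.246608, 0.341392)

Rounded to 4 decimal places:

(0.2466, 0.3414)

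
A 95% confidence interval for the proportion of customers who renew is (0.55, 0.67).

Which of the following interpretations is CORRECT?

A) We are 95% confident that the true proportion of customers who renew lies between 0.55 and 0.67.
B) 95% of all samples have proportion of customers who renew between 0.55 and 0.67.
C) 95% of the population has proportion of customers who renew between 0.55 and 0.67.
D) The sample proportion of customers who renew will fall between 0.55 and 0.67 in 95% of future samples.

A confidence interval represents our confidence in the procedure, not a probability statement about the parameter.

Key concept: If we repeated this sampling process many times and computed a 95% CI each time, about 95% of those intervals would contain the true population parameter.

For this specific interval (0.55, 0.67):
- Midpoint (point estimate): 0.61
- Margin of error: 0.06

The correct interpretation is the one stating confidence that the true parameter lies in the interval — option A.

A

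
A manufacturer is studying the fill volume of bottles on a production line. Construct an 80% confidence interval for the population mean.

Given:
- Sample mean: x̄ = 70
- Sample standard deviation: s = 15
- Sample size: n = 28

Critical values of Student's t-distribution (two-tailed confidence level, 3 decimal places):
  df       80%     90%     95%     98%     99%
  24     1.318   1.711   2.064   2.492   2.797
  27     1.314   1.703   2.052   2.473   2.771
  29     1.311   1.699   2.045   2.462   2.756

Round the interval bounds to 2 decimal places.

The population standard deviation σ is unknown (only the sample standard deviation s is given), so use a t-interval with df = n - 1 = 28 - 1 = 27.

For 80% confidence with df = 27, t* = 1.314 (from t-table)

Standard error: SE = s/√n = 15/√28 = 2.834734

Margin of error: E = t* × SE = 1.314 × 2.834734 = 3.7248

T-interval: x̄ ± E = 70 ± 3.7248 = (66.2752, 73.7248)

Rounded to 2 decimal places:

(66.28, 73.72)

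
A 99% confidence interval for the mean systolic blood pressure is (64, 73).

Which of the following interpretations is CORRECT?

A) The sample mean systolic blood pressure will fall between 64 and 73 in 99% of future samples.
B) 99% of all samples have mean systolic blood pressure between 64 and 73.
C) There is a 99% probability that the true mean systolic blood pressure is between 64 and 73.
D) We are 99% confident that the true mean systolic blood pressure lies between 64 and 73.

A confidence interval represents our confidence in the procedure, not a probability statement about the parameter.

Key concept: If we repeated this sampling process many times and computed a 99% CI each time, about 99% of those intervals would contain the true population parameter.

For this specific interval (64, 73):
- Midpoint (point estimate): 68.5
- Margin of error: 4.5

The correct interpretation is the one stating confidence that the true parameter lies in the interval — option D.

D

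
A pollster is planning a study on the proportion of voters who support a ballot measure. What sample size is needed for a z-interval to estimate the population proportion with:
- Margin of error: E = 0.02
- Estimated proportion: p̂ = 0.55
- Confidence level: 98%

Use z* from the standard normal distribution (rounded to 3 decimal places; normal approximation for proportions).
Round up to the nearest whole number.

Using z* for proportion z-interval (normal approximation).

For 98% confidence, z* = 2.326 (from standard normal table)

Sample size formula for proportion z-interval: n = z*²p̂(1-p̂)/E²

n = 2.326² × 0.55 × 0.45 / 0.02²
  = 5.410276 × 0.2475 / 0.0004
  = 3347.6083

Round up to the nearest whole number: n = 3348

3348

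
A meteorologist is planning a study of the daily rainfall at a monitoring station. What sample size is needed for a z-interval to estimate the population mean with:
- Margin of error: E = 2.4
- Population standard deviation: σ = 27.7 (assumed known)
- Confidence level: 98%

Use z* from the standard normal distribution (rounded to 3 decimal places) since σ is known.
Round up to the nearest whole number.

Using z* since population σ is known (z-interval formula).

For 98% confidence, z* = 2.326 (from standard normal table)

Sample size formula for z-interval: n = (z*σ/E)²

n = (2.326 × 27.7 / 2.4)²
  = (26.845917)²
  = 720.7032

Round up to the nearest whole number: n = 721

721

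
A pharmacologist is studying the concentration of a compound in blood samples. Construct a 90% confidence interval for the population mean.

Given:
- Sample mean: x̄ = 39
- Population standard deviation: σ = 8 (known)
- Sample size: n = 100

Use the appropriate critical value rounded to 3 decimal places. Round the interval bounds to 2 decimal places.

The population standard deviation σ is known, so use a z-interval (standard normal critical value).

For 90% confidence, z* = 1.645 (from standard normal table)

Standard error: SE = σ/√n = 8/√100 = 0.800000

Margin of error: E = z* × SE = 1.645 × 0.800000 = 1.3160

Z-interval: x̄ ± E = 39 ± 1.3160 = (37.6840, 40.3160)

Rounded to 2 decimal places:

(37.68, 40.32)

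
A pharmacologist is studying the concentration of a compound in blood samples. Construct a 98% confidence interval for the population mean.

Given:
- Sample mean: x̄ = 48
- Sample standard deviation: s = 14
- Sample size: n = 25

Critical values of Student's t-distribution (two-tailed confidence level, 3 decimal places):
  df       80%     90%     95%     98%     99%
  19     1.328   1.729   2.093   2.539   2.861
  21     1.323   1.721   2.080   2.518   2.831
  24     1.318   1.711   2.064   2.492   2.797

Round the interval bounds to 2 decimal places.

The population standard deviation σ is unknown (only the sample standard deviation s is given), so use a t-interval with df = n - 1 = 25 - 1 = 24.

For 98% confidence with df = 24, t* = 2.492 (from t-table)

Standard error: SE = s/√n = 14/√25 = 2.800000

Margin of error: E = t* × SE = 2.492 × 2.800000 = 6.9776

T-interval: x̄ ± E = 48 ± 6.9776 = (41.0224, 54.9776)

Rounded to 2 decimal places:

(41.02, 54.98)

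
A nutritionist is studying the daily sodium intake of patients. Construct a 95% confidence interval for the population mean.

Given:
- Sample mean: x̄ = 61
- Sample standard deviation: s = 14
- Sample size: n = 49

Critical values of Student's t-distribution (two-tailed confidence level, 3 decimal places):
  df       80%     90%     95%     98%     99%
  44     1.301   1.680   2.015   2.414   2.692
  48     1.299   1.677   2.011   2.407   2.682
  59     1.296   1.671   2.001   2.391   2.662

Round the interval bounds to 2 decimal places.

The population standard deviation σ is unknown (only the sample standard deviation s is given), so use a t-interval with df = n - 1 = 49 - 1 = 48.

For 95% confidence with df = 48, t* = 2.011 (from t-table)

Standard error: SE = s/√n = 14/√49 = 2.000000

Margin of error: E = t* × SE = 2.011 × 2.000000 = 4.0220

T-interval: x̄ ± E = 61 ± 4.0220 = (56.9780, 65.0220)

Rounded to 2 decimal places:

(56.98, 65.02)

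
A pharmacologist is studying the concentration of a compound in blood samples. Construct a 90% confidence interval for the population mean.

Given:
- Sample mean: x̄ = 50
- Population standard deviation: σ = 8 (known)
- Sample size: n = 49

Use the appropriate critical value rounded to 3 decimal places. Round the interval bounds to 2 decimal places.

The population standard deviation σ is known, so use a z-interval (standard normal critical value).

For 90% confidence, z* = 1.645 (from standard normal table)

Standard error: SE = σ/√n = 8/√49 = 1.142857

Margin of error: E = z* × SE = 1.645 × 1.142857 = 1.8800

Z-interval: x̄ ± E = 50 ± 1.8800 = (48.1200, 51.8800)

Rounded to 2 decimal places:

(48.12, 51.88)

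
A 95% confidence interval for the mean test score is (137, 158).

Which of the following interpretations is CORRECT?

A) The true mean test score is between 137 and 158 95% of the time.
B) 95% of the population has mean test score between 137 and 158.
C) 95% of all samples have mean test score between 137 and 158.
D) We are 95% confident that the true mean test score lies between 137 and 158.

A confidence interval represents our confidence in the procedure, not a probability statement about the parameter.

Key concept: If we repeated this sampling process many times and computed a 95% CI each time, about 95% of those intervals would contain the true population parameter.

For this specific interval (137, 158):
- Midpoint (point estimate): 147.5
- Margin of error: 10.5

The correct interpretation is the one stating confidence that the true parameter lies in the interval — option D.

D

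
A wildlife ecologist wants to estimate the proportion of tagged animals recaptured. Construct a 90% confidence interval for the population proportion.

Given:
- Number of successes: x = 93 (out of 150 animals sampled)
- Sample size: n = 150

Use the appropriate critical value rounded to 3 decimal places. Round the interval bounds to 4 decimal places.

Sample proportion: p̂ = 93/150 = 0.620000

Check conditions for normal approximation:
  np̂ = 93 ≥ 10 ✓
  n(1-p̂) = 57 ≥ 10 ✓

The sample is large enough, so use a z-interval (normal approximation) for the proportion.

For 90% confidence, z* = 1.645 (from standard normal table)

Standard error: SE = √(p̂(1-p̂)/n) = √(0.620000×0.380000/150) = 0.03963164

Margin of error: E = z* × SE = 1.645 × 0.03963164 = 0.065194

Z-interval: p̂ ± E = 0.620000 ± 0.065194 = (0.554806, 0.685194)

Rounded to 4 decimal places:

(0.5548, 0.6852)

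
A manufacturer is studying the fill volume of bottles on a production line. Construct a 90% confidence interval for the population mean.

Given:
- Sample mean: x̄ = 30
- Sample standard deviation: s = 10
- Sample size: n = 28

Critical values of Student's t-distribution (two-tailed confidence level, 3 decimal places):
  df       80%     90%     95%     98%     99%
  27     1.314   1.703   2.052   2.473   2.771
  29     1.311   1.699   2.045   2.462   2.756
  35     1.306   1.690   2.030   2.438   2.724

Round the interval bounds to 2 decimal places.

The population standard deviation σ is unknown (only the sample standard deviation s is given), so use a t-interval with df = n - 1 = 28 - 1 = 27.

For 90% confidence with df = 27, t* = 1.703 (from t-table)

Standard error: SE = s/√n = 10/√28 = 1.889822

Margin of error: E = t* × SE = 1.703 × 1.889822 = 3.2184

T-interval: x̄ ± E = 30 ± 3.2184 = (26.7816, 33.2184)

Rounded to 2 decimal places:

(26.78, 33.22)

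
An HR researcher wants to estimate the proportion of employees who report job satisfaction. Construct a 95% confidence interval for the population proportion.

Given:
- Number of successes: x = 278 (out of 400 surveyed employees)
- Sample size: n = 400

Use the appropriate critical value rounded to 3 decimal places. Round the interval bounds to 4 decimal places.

Sample proportion: p̂ = 278/400 = 0.695000

Check conditions for normal approximation:
  np̂ = 278 ≥ 10 ✓
  n(1-p̂) = 122 ≥ 10 ✓

The sample is large enough, so use a z-interval (normal approximation) for the proportion.

For 95% confidence, z* = 1.96 (from standard normal table)

Standard error: SE = √(p̂(1-p̂)/n) = √(0.695000×0.305000/400) = 0.02302037

Margin of error: E = z* × SE = 1.96 × 0.02302037 = 0.045120

Z-interval: p̂ ± E = 0.695000 ± 0.045120 = (0.649880, 0.740120)

Rounded to 4 decimal places:

(0.6499, 0.7401)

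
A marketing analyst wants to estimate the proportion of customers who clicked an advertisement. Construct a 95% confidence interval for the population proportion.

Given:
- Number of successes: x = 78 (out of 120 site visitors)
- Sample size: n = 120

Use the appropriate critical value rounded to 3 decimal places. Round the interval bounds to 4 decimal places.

Sample proportion: p̂ = 78/120 = 0.650000

Check conditions for normal approximation:
  np̂ = 78 ≥ 10 ✓
  n(1-p̂) = 42 ≥ 10 ✓

The sample is large enough, so use a z-interval (normal approximation) for the proportion.

For 95% confidence, z* = 1.96 (from standard normal table)

Standard error: SE = √(p̂(1-p̂)/n) = √(0.650000×0.350000/120) = 0.04354117

Margin of error: E = z* × SE = 1.96 × 0.04354117 = 0.085341

Z-interval: p̂ ± E = 0.650000 ± 0.085341 = (0.564659, 0.735341)

Rounded to 4 decimal places:

(0.5647, 0.7353)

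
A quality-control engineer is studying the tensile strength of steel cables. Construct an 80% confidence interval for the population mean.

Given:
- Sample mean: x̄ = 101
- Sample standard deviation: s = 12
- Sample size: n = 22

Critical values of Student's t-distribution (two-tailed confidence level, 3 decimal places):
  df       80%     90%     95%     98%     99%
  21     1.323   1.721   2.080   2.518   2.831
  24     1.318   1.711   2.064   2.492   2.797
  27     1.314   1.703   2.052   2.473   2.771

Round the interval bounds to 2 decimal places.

The population standard deviation σ is unknown (only the sample standard deviation s is given), so use a t-interval with df = n - 1 = 22 - 1 = 21.

For 80% confidence with df = 21, t* = 1.323 (from t-table)

Standard error: SE = s/√n = 12/√22 = 2.558409

Margin of error: E = t* × SE = 1.323 × 2.558409 = 3.3848

T-interval: x̄ ± E = 101 ± 3.3848 = (97.6152, 104.3848)

Rounded to 2 decimal places:

(97.62, 104.38)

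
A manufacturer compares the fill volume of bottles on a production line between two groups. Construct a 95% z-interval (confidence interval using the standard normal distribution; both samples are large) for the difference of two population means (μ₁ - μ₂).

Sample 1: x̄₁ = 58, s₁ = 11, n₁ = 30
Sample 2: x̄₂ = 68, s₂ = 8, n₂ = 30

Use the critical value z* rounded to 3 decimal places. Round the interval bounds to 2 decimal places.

Both samples are large (n₁ = 30 ≥ 30, n₂ = 30 ≥ 30), so a z-interval for the difference of means applies.

Point estimate: x̄₁ - x̄₂ = 58 - 68 = -10

Standard error: SE = √(s₁²/n₁ + s₂²/n₂)
= √(11²/30 + 8²/30)
= √(4.033333 + 2.133333)
= 2.483277

For 95% confidence, z* = 1.96 (from standard normal table)
Margin of error: E = z* × SE = 1.96 × 2.483277 = 4.8672

Z-interval: (x̄₁ - x̄₂) ± E = -10 ± 4.8672 = (-14.8672, -5.1328)

Rounded to 2 decimal places:

(-14.87, -5.13)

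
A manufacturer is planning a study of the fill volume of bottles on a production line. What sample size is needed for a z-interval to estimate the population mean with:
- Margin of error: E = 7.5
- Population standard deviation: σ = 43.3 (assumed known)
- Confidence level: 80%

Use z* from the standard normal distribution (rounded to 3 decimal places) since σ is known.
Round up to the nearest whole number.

Using z* since population σ is known (z-interval formula).

For 80% confidence, z* = 1.282 (from standard normal table)

Sample size formula for z-interval: n = (z*σ/E)²

n = (1.282 × 43.3 / 7.5)²
  = (7.401413)²
  = 54.7809

Round up to the nearest whole number: n = 55

55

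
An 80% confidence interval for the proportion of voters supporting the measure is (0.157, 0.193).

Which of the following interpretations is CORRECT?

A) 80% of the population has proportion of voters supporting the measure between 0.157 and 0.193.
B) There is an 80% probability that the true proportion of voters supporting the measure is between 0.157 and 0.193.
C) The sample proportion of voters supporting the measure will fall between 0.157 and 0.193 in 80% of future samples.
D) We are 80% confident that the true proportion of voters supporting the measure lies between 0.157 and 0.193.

A confidence interval represents our confidence in the procedure, not a probability statement about the parameter.

Key concept: If we repeated this sampling process many times and computed an 80% CI each time, about 80% of those intervals would contain the true population parameter.

For this specific interval (0.157, 0.193):
- Midpoint (point estimate): 0.175
- Margin of error: 0.018

The correct interpretation is the one stating confidence that the true parameter lies in the interval — option D.

D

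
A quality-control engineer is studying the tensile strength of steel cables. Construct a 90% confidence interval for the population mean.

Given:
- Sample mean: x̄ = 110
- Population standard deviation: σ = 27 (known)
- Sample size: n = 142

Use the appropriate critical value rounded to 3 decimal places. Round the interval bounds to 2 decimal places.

The population standard deviation σ is known, so use a z-interval (standard normal critical value).

For 90% confidence, z* = 1.645 (from standard normal table)

Standard error: SE = σ/√n = 27/√142 = 2.265790

Margin of error: E = z* × SE = 1.645 × 2.265790 = 3.7272

Z-interval: x̄ ± E = 110 ± 3.7272 = (106.2728, 113.7272)

Rounded to 2 decimal places:

(106.27, 113.73)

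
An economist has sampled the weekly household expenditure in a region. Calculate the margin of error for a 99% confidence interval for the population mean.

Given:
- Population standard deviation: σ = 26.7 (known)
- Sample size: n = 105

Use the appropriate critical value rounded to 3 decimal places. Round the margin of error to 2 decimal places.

The population standard deviation σ is known, so use the z-interval margin of error formula.

For 99% confidence, z* = 2.576 (from standard normal table)

Margin of error formula for z-interval: E = z* × σ/√n

E = 2.576 × 26.7/√105
  = 2.576 × 2.605653
  = 6.7122

Rounded to 2 decimal places:

6.71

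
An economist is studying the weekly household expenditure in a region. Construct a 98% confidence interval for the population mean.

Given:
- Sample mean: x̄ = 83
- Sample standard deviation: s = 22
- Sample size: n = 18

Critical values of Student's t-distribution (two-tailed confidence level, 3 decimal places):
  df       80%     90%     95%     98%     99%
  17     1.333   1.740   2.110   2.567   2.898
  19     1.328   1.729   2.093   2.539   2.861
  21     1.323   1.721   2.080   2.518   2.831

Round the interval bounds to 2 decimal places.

The population standard deviation σ is unknown (only the sample standard deviation s is given), so use a t-interval with df = n - 1 = 18 - 1 = 17.

For 98% confidence with df = 17, t* = 2.567 (from t-table)

Standard error: SE = s/√n = 22/√18 = 5.185450

Margin of error: E = t* × SE = 2.567 × 5.185450 = 13.3110

T-interval: x̄ ± E = 83 ± 13.3110 = (69.6890, 96.3110)

Rounded to 2 decimal places:

(69.69, 96.31)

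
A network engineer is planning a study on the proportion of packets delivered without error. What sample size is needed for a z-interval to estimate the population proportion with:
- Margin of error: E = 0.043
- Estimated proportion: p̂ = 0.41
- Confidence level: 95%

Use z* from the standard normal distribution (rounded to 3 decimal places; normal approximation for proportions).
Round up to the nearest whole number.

Using z* for proportion z-interval (normal approximation).

For 95% confidence, z* = 1.96 (from standard normal table)

Sample size formula for proportion z-interval: n = z*²p̂(1-p̂)/E²

n = 1.96² × 0.41 × 0.59 / 0.043²
  = 3.8416 × 0.2419 / 0.001849
  = 502.5868

Round up to the nearest whole number: n = 503

503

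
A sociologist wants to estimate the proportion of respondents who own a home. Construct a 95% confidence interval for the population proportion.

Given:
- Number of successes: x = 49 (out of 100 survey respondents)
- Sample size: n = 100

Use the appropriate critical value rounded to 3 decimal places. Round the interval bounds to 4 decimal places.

Sample proportion: p̂ = 49/100 = 0.490000

Check conditions for normal approximation:
  np̂ = 49 ≥ 10 ✓
  n(1-p̂) = 51 ≥ 10 ✓

The sample is large enough, so use a z-interval (normal approximation) for the proportion.

For 95% confidence, z* = 1.96 (from standard normal table)

Standard error: SE = √(p̂(1-p̂)/n) = √(0.490000×0.510000/100) = 0.04999000

Margin of error: E = z* × SE = 1.96 × 0.04999000 = 0.097980

Z-interval: p̂ ± E = 0.490000 ± 0.097980 = (0.392020, 0.587980)

Rounded to 4 decimal places:

(0.3920, 0.5880)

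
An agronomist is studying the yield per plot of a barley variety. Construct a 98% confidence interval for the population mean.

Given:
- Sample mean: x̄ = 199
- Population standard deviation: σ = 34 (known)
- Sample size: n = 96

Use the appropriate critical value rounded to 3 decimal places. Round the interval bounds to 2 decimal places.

The population standard deviation σ is known, so use a z-interval (standard normal critical value).

For 98% confidence, z* = 2.326 (from standard normal table)

Standard error: SE = σ/√n = 34/√96 = 3.470110

Margin of error: E = z* × SE = 2.326 × 3.470110 = 8.0715

Z-interval: x̄ ± E = 199 ± 8.0715 = (190.9285, 207.0715)

Rounded to 2 decimal places:

(190.93, 207.07)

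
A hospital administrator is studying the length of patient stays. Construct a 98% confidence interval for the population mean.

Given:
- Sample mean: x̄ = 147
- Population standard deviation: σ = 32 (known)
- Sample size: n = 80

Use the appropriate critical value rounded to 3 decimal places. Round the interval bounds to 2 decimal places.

The population standard deviation σ is known, so use a z-interval (standard normal critical value).

For 98% confidence, z* = 2.326 (from standard normal table)

Standard error: SE = σ/√n = 32/√80 = 3.577709

Margin of error: E = z* × SE = 2.326 × 3.577709 = 8.3218

Z-interval: x̄ ± E = 147 ± 8.3218 = (138.6782, 155.3218)

Rounded to 2 decimal places:

(138.68, 155.32)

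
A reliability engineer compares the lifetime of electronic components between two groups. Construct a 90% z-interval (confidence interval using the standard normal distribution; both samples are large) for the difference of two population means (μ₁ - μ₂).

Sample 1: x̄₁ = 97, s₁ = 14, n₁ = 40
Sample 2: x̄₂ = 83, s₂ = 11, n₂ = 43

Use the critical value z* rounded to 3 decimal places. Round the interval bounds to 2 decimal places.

Both samples are large (n₁ = 40 ≥ 30, n₂ = 43 ≥ 30), so a z-interval for the difference of means applies.

Point estimate: x̄₁ - x̄₂ = 97 - 83 = 14

Standard error: SE = √(s₁²/n₁ + s₂²/n₂)
= √(14²/40 + 11²/43)
= √(4.900000 + 2.813953)
= 2.777400

For 90% confidence, z* = 1.645 (from standard normal table)
Margin of error: E = z* × SE = 1.645 × 2.777400 = 4.5688

Z-interval: (x̄₁ - x̄₂) ± E = 14 ± 4.5688 = (9.4312, 18.5688)

Rounded to 2 decimal places:

(9.43, 18.57)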